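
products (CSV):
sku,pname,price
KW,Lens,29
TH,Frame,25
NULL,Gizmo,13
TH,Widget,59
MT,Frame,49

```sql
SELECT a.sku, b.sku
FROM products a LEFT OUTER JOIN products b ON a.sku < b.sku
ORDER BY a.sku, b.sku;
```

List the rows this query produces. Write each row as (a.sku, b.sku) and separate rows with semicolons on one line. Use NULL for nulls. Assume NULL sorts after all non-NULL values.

LEFT JOIN keeps every row from `products a`; unmatched rows get NULL for `products b`'s columns.
Matching on a.sku < b.sku. A NULL in a compared column never satisfies the condition.
Matched pairs: 5; unmatched a rows kept: 3.

(KW, MT); (KW, TH); (KW, TH); (MT, TH); (MT, TH); (TH, NULL); (TH, NULL); (NULL, NULL)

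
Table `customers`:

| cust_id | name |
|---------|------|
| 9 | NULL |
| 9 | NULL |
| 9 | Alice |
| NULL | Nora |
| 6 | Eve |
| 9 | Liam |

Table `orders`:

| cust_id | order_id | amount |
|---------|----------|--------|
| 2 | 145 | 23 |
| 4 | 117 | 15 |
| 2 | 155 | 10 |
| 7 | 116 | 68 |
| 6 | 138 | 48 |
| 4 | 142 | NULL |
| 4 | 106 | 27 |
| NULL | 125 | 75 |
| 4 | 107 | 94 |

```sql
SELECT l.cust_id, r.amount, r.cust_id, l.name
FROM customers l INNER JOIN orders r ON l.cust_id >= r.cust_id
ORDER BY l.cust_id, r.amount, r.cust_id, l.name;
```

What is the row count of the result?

39

INNER JOIN keeps only pairs where the ON condition holds.
Matching on l.cust_id >= r.cust_id. A NULL in a compared column never satisfies the condition.
Matched pairs: 39.
Total: 39 rows.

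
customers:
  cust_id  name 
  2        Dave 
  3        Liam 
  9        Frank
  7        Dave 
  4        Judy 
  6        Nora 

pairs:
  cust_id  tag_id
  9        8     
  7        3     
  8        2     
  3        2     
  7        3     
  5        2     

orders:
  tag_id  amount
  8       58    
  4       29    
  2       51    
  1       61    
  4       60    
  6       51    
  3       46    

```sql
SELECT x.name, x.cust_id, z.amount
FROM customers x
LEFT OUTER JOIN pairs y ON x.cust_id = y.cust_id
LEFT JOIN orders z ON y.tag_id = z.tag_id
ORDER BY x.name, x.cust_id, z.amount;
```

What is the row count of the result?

Step 1 — x LEFT JOIN y on cust_id → 7 row(s).
Then LEFT JOIN `orders z` on tag_id: each of those 7 rows is kept; rows whose y.tag_id has no match in z get NULL for z's columns.
Result: 7 row(s).

7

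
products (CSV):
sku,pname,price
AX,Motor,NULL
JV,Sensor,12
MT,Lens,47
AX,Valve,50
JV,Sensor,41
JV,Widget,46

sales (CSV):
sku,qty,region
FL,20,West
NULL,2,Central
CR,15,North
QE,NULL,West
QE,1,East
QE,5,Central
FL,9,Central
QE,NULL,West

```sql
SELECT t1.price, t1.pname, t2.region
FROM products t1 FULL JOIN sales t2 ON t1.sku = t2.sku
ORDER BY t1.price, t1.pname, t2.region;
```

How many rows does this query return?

FULL OUTER JOIN keeps every row from both sides; unmatched rows get NULL for the other side's columns.
Matching on t1.sku = t2.sku. A NULL in a compared column never satisfies the condition.
Matched pairs: 0; unmatched t1 rows kept: 6; unmatched t2 rows kept: 8.
Total: 0 matched + 14 padded = 14 rows.

14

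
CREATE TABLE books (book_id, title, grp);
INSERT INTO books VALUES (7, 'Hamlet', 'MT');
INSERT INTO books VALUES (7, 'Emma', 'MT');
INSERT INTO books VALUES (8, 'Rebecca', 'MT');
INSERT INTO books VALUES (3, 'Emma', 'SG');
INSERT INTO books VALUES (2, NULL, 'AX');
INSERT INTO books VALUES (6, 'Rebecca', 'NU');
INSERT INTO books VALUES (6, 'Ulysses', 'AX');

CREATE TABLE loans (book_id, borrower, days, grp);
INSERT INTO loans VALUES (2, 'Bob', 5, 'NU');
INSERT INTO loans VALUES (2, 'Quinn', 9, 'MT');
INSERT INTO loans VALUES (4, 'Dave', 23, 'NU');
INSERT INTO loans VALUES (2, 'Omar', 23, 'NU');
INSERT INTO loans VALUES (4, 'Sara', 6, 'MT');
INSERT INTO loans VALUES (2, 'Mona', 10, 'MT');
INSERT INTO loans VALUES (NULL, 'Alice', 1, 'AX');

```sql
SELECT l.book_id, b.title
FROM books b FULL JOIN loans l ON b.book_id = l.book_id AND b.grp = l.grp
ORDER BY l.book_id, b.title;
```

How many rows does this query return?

14

FULL OUTER JOIN keeps every row from both sides; unmatched rows get NULL for the other side's columns.
Matching on b.book_id = l.book_id AND b.grp = l.grp. A NULL in a compared column never satisfies the condition.
Matched pairs: 0; unmatched b rows kept: 7; unmatched l rows kept: 7.
Total: 0 matched + 14 padded = 14 rows.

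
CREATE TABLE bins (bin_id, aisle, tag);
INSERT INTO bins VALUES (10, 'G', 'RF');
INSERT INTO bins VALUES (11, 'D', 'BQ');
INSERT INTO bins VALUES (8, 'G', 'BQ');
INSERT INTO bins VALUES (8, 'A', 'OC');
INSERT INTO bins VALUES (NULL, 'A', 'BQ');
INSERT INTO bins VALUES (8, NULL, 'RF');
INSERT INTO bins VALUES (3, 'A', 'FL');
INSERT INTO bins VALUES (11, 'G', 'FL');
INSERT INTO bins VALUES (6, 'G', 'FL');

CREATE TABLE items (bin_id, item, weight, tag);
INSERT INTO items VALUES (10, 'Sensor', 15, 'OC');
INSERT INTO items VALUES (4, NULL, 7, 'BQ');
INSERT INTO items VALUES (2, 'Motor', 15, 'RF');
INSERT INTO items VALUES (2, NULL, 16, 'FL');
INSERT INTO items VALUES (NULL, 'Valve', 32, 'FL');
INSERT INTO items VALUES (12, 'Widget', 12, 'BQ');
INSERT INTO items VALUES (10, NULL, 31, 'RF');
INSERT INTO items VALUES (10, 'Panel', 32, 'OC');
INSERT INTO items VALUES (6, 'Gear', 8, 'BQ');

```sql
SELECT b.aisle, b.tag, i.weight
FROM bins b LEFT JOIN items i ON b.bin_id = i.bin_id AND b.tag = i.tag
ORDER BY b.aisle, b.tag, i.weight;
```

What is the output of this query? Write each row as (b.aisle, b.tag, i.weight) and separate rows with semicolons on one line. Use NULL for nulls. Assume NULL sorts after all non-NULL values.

(A, BQ, NULL); (A, FL, NULL); (A, OC, NULL); (D, BQ, NULL); (G, BQ, NULL); (G, FL, NULL); (G, FL, NULL); (G, RF, 31); (NULL, RF, NULL)

LEFT JOIN keeps every row from `bins`; unmatched rows get NULL for `items`'s columns.
Matching on b.bin_id = i.bin_id AND b.tag = i.tag. A NULL in a compared column never satisfies the condition.
- b[0] bin_id=10, tag=RF → 1 match(es) in i → 1 row(s).
- b[1] bin_id=11, tag=BQ → no match; kept with NULLs on the i side.
- b[2] bin_id=8, tag=BQ → no match; kept with NULLs on the i side.
- b[3] bin_id=8, tag=OC → no match; kept with NULLs on the i side.
- b[4] bin_id=NULL, tag=BQ → no match; kept with NULLs on the i side.
- b[5] bin_id=8, tag=RF → no match; kept with NULLs on the i side.
- b[6] bin_id=3, tag=FL → no match; kept with NULLs on the i side.
- b[7] bin_id=11, tag=FL → no match; kept with NULLs on the i side.
- b[8] bin_id=6, tag=FL → no match; kept with NULLs on the i side.
After projecting and ordering:
b.aisle | b.tag | i.weight
A | BQ | NULL
A | FL | NULL
A | OC | NULL
D | BQ | NULL
G | BQ | NULL
G | FL | NULL
G | FL | NULL
G | RF | 31
NULL | RF | NULL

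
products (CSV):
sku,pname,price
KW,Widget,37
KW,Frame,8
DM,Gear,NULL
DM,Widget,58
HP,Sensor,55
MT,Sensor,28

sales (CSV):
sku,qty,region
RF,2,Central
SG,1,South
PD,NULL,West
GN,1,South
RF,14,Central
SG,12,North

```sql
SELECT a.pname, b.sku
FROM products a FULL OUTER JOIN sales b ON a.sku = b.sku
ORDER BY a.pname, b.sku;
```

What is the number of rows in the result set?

12

FULL OUTER JOIN keeps every row from both sides; unmatched rows get NULL for the other side's columns.
Matching on a.sku = b.sku.
- a row (sku=KW): no match → kept, b columns NULL.
- a row (sku=KW): no match → kept, b columns NULL.
- a row (sku=DM): no match → kept, b columns NULL.
- a row (sku=DM): no match → kept, b columns NULL.
- a row (sku=HP): no match → kept, b columns NULL.
- a row (sku=MT): no match → kept, b columns NULL.
- plus 6 unmatched b row(s), each kept with NULL a columns.
Total: 0 matched + 12 padded = 12 rows.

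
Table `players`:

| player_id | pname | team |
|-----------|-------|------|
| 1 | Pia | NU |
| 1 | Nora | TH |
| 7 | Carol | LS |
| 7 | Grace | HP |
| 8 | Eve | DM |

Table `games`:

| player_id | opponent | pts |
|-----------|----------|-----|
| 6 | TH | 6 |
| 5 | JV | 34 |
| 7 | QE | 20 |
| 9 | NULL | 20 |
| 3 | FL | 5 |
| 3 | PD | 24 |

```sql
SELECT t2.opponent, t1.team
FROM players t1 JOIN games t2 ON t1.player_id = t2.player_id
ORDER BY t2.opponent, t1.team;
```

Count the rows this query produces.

2

INNER JOIN keeps only pairs where the ON condition holds.
Matching on t1.player_id = t2.player_id.
Matched pairs: 2.
Total: 2 rows.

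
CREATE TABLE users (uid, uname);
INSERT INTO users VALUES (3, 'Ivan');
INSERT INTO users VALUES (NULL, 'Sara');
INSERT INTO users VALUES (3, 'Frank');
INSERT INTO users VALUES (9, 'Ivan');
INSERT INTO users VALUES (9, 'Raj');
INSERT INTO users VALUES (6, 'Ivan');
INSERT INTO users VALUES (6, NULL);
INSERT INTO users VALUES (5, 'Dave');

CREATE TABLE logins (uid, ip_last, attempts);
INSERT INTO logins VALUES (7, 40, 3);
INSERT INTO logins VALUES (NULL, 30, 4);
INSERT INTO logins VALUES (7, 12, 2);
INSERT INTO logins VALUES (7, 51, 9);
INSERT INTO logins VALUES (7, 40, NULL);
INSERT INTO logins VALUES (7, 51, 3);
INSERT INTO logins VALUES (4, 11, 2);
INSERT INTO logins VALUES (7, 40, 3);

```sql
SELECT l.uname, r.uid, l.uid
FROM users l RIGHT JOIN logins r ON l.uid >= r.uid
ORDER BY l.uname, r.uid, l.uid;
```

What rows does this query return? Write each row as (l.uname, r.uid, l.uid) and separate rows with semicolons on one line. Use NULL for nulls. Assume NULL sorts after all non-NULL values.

(Dave, 4, 5); (Ivan, 4, 6); (Ivan, 4, 9); (Ivan, 7, 9); (Ivan, 7, 9); (Ivan, 7, 9); (Ivan, 7, 9); (Ivan, 7, 9); (Ivan, 7, 9); (Raj, 4, 9); (Raj, 7, 9); (Raj, 7, 9); (Raj, 7, 9); (Raj, 7, 9); (Raj, 7, 9); (Raj, 7, 9); (NULL, 4, 6); (NULL, NULL, NULL)

RIGHT JOIN keeps every row from `logins`; unmatched rows get NULL for `users`'s columns.
Matching on l.uid >= r.uid. A NULL in a compared column never satisfies the condition.
- l row (uid=3): no match.
- l row (uid=NULL): no match.
- l row (uid=3): no match.
- l row (uid=9): matches 7 r row(s) → 7 output row(s).
- l row (uid=9): matches 7 r row(s) → 7 output row(s).
- l row (uid=6): matches 1 r row(s) → 1 output row(s).
- l row (uid=6): matches 1 r row(s) → 1 output row(s).
- l row (uid=5): matches 1 r row(s) → 1 output row(s).
- 1 row(s) from r found no l partner → padded with NULL.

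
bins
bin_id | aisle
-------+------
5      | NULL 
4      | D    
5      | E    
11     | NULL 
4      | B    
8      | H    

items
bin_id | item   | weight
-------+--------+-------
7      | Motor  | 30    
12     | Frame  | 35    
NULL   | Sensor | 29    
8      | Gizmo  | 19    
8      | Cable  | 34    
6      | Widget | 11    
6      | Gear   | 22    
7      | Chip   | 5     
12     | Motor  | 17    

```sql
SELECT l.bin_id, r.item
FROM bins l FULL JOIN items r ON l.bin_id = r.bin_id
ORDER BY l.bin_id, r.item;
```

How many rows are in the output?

14

FULL OUTER JOIN keeps every row from both sides; unmatched rows get NULL for the other side's columns.
Matching on l.bin_id = r.bin_id. A NULL in a compared column never satisfies the condition.
- l[0] bin_id=5 → no match; kept with NULLs on the r side.
- l[1] bin_id=4 → no match; kept with NULLs on the r side.
- l[2] bin_id=5 → no match; kept with NULLs on the r side.
- l[3] bin_id=11 → no match; kept with NULLs on the r side.
- l[4] bin_id=4 → no match; kept with NULLs on the r side.
- l[5] bin_id=8 → 2 match(es) in r → 2 row(s).
- 7 row(s) from r found no l partner → padded with NULL.
Total: 2 matched + 12 padded = 14 rows.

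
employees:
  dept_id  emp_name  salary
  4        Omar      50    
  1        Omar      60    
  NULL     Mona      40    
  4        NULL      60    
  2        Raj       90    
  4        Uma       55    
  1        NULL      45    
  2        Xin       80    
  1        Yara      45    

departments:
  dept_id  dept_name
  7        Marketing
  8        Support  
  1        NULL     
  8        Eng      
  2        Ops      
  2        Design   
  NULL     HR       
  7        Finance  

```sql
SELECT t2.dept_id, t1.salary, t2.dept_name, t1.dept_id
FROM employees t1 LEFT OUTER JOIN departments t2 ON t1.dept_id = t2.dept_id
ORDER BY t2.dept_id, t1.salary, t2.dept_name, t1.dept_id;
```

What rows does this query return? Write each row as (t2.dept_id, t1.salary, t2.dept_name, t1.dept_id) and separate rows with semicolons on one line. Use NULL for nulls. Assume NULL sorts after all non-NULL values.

LEFT JOIN keeps every row from `employees`; unmatched rows get NULL for `departments`'s columns.
Matching on t1.dept_id = t2.dept_id. A NULL in a compared column never satisfies the condition.
Matched pairs: 7; unmatched t1 rows kept: 4.

(1, 45, NULL, 1); (1, 45, NULL, 1); (1, 60, NULL, 1); (2, 80, Design, 2); (2, 80, Ops, 2); (2, 90, Design, 2); (2, 90, Ops, 2); (NULL, 40, NULL, NULL); (NULL, 50, NULL, 4); (NULL, 55, NULL, 4); (NULL, 60, NULL, 4)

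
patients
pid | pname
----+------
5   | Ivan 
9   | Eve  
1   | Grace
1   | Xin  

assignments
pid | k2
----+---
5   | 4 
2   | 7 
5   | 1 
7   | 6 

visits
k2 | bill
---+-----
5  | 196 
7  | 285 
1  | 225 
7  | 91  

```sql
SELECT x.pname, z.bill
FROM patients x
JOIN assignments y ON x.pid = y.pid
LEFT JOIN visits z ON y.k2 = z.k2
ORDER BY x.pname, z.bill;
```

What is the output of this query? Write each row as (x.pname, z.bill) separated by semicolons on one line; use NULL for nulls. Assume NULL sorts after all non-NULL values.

(Ivan, 225); (Ivan, NULL)

Step 1 — x INNER JOIN y on pid → 2 row(s).
Then LEFT JOIN `visits z` on k2: each of those 2 rows is kept; rows whose y.k2 has no match in z get NULL for z's columns.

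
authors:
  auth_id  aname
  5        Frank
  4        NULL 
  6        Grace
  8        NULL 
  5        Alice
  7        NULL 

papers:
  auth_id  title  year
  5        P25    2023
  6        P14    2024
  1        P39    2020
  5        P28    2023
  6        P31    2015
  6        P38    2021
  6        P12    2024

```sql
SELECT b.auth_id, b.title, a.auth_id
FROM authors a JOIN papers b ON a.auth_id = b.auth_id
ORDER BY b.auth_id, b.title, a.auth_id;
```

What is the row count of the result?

8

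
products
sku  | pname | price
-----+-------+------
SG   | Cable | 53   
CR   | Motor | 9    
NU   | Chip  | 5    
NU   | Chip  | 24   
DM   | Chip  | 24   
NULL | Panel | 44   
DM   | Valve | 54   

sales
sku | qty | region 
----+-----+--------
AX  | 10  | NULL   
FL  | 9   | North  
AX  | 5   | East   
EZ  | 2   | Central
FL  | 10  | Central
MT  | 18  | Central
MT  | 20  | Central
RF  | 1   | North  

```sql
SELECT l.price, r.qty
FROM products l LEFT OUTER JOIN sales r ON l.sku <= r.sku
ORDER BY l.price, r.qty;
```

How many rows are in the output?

22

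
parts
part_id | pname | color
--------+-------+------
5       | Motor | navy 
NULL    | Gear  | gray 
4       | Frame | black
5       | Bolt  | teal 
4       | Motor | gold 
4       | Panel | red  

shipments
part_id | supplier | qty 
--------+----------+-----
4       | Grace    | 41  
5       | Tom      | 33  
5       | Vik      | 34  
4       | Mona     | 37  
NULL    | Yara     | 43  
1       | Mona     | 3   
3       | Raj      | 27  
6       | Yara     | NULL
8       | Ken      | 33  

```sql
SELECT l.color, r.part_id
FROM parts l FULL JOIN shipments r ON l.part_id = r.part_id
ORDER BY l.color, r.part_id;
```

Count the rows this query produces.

FULL OUTER JOIN keeps every row from both sides; unmatched rows get NULL for the other side's columns.
Matching on l.part_id = r.part_id. A NULL in a compared column never satisfies the condition.
- l row (part_id=5): matches 2 r row(s) → 2 output row(s).
- l row (part_id=NULL): no match → kept, r columns NULL.
- l row (part_id=4): matches 2 r row(s) → 2 output row(s).
- l row (part_id=5): matches 2 r row(s) → 2 output row(s).
- l row (part_id=4): matches 2 r row(s) → 2 output row(s).
- l row (part_id=4): matches 2 r row(s) → 2 output row(s).
- 5 row(s) from r found no l partner → padded with NULL.
Total: 10 matched + 6 padded = 16 rows.

16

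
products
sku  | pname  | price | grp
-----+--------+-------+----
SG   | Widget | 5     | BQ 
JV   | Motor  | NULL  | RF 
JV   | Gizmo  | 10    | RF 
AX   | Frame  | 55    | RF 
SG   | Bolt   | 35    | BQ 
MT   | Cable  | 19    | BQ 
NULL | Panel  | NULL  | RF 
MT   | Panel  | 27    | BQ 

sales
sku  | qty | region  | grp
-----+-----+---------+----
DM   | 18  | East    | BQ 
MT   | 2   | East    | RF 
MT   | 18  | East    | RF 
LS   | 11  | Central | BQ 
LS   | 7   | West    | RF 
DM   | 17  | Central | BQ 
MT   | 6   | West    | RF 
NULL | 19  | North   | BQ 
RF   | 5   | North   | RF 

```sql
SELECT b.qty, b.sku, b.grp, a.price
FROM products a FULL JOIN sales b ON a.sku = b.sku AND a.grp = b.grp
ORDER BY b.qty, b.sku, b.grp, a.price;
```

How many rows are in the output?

17

FULL OUTER JOIN keeps every row from both sides; unmatched rows get NULL for the other side's columns.
Matching on a.sku = b.sku AND a.grp = b.grp. A NULL in a compared column never satisfies the condition.
Matched pairs: 0; unmatched a rows kept: 8; unmatched b rows kept: 9.
Total: 0 matched + 17 padded = 17 rows.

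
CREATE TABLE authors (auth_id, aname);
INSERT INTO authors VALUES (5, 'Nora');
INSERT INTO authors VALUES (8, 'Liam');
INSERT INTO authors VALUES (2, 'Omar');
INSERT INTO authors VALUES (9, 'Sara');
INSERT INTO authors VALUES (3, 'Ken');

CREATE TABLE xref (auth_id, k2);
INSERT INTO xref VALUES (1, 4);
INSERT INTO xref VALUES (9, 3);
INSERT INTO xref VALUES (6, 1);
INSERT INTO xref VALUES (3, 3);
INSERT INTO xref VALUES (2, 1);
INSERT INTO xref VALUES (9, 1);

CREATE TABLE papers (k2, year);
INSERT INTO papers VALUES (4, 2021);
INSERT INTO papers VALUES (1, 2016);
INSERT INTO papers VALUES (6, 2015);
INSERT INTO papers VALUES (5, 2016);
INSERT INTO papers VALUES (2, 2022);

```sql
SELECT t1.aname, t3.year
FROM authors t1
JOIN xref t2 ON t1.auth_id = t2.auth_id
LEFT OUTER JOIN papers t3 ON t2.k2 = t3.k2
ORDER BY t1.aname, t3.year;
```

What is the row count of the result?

Joins associate left-to-right: authors INNER JOIN xref on auth_id gives 4 intermediate row(s).
Then LEFT JOIN `papers t3` on k2: each of those 4 rows is kept; rows whose t2.k2 has no match in t3 get NULL for t3's columns.
Result: 4 row(s).

4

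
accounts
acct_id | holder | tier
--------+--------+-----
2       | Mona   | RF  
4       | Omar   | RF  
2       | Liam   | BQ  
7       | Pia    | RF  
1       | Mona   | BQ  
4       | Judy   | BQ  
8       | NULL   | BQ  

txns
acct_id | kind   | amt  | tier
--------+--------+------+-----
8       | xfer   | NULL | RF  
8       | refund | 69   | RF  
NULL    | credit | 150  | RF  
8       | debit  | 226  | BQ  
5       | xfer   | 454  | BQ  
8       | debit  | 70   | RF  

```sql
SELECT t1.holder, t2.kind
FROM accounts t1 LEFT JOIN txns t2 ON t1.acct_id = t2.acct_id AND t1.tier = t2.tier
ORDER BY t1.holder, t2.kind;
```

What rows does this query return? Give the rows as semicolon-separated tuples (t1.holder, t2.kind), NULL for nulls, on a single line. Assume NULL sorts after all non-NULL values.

LEFT JOIN keeps every row from `accounts`; unmatched rows get NULL for `txns`'s columns.
Matching on t1.acct_id = t2.acct_id AND t1.tier = t2.tier. A NULL in a compared column never satisfies the condition.
- t1 row (acct_id=2, tier=RF): no match → kept, t2 columns NULL.
- t1 row (acct_id=4, tier=RF): no match → kept, t2 columns NULL.
- t1 row (acct_id=2, tier=BQ): no match → kept, t2 columns NULL.
- t1 row (acct_id=7, tier=RF): no match → kept, t2 columns NULL.
- t1 row (acct_id=1, tier=BQ): no match → kept, t2 columns NULL.
- t1 row (acct_id=4, tier=BQ): no match → kept, t2 columns NULL.
- t1 row (acct_id=8, tier=BQ): matches 1 t2 row(s) → 1 output row(s).
After projecting and ordering:
t1.holder | t2.kind
Judy | NULL
Liam | NULL
Mona | NULL
Mona | NULL
Omar | NULL
Pia | NULL
NULL | debit

(Judy, NULL); (Liam, NULL); (Mona, NULL); (Mona, NULL); (Omar, NULL); (Pia, NULL); (NULL, debit)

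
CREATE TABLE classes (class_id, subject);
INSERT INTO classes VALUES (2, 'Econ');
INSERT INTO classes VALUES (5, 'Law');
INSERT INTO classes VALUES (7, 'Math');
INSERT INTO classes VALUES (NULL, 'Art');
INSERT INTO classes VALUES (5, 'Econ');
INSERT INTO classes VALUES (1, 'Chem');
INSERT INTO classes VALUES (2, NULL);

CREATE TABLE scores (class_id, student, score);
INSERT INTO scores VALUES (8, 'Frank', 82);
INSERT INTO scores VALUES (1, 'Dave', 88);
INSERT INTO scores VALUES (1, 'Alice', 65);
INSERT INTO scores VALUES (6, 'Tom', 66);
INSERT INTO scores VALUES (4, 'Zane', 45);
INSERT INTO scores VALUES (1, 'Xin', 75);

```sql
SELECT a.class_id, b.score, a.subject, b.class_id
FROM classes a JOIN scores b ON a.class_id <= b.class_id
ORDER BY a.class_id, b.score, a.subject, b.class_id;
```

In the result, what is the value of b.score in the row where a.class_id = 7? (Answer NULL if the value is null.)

INNER JOIN keeps only pairs where the ON condition holds.
Matching on a.class_id <= b.class_id. A NULL in a compared column never satisfies the condition.
Matched pairs: 17.

82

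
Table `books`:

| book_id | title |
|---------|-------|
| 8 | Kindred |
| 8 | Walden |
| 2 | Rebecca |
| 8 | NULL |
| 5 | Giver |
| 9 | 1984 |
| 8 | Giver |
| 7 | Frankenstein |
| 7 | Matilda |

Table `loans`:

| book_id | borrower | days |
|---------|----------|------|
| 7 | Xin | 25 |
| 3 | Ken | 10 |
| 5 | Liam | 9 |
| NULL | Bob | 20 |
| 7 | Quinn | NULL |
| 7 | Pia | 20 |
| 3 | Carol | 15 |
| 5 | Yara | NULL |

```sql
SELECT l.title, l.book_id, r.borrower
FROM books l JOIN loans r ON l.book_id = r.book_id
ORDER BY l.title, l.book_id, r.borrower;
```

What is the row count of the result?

INNER JOIN keeps only pairs where the ON condition holds.
Matching on l.book_id = r.book_id. A NULL in a compared column never satisfies the condition.
Matched pairs: 8.
Total: 8 rows.

8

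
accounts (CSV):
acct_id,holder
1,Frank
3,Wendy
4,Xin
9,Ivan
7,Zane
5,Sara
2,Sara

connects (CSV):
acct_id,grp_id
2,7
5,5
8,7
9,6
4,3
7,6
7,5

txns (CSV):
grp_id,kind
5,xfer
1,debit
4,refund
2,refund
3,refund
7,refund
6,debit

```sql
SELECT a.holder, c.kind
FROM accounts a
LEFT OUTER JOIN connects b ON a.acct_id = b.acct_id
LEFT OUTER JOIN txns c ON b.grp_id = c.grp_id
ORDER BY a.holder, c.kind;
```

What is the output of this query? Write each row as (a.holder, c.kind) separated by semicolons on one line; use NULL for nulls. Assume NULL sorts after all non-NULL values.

(Frank, NULL); (Ivan, debit); (Sara, refund); (Sara, xfer); (Wendy, NULL); (Xin, refund); (Zane, debit); (Zane, xfer)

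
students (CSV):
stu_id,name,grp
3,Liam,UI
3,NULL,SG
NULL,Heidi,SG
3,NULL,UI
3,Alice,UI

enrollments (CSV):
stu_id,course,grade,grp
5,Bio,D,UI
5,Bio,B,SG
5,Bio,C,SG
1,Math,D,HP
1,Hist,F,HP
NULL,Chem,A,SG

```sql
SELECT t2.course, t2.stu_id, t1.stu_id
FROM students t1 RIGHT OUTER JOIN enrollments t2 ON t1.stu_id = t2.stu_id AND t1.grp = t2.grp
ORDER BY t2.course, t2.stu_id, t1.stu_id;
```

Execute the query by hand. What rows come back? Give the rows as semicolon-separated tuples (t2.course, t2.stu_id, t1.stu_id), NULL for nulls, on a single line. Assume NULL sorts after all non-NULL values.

RIGHT JOIN keeps every row from `enrollments`; unmatched rows get NULL for `students`'s columns.
Matching on t1.stu_id = t2.stu_id AND t1.grp = t2.grp. A NULL in a compared column never satisfies the condition.
Matched pairs: 0; unmatched t2 rows kept: 6.

(Bio, 5, NULL); (Bio, 5, NULL); (Bio, 5, NULL); (Chem, NULL, NULL); (Hist, 1, NULL); (Math, 1, NULL)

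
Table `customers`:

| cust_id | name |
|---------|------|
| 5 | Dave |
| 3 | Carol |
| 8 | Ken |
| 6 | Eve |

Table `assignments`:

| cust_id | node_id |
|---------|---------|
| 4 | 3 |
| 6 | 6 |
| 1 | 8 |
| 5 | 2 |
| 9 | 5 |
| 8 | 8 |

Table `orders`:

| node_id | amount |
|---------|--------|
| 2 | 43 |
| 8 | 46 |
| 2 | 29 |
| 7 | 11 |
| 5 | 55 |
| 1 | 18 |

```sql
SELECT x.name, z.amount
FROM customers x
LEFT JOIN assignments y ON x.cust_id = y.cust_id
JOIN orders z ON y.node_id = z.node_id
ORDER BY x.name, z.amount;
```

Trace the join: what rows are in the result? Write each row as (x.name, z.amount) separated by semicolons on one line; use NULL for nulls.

Evaluate left to right. First `customers x LEFT JOIN assignments y` on cust_id: 4 row(s).
Then INNER JOIN `orders z` on node_id: keep only rows whose y.node_id appears in z.

(Dave, 29); (Dave, 43); (Ken, 46)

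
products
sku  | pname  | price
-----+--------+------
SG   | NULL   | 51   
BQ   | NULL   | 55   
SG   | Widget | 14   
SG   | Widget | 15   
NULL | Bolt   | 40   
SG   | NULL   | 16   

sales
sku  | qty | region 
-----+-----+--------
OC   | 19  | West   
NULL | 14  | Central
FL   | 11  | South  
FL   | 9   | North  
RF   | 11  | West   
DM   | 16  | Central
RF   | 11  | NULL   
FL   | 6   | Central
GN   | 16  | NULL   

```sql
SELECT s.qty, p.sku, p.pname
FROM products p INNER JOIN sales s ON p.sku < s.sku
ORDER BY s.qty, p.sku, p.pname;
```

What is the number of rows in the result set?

8

INNER JOIN keeps only pairs where the ON condition holds.
Matching on p.sku < s.sku. A NULL in a compared column never satisfies the condition.
- sku=SG: no matching s row, dropped.
- sku=BQ: 8 matching s row(s), so 8 row(s) emitted.
- sku=SG: no matching s row, dropped.
- sku=SG: no matching s row, dropped.
- sku=NULL: no matching s row, dropped.
- sku=SG: no matching s row, dropped.
Total: 8 rows.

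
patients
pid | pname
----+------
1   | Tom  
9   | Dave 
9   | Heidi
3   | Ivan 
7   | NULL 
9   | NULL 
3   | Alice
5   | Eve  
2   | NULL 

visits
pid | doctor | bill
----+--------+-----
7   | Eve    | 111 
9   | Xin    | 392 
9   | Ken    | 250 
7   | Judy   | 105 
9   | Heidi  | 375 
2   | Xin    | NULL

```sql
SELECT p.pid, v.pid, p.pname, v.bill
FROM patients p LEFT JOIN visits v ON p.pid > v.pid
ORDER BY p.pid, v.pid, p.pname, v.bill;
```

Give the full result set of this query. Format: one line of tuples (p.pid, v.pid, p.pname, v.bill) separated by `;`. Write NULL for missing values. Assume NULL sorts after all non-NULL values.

LEFT JOIN keeps every row from `patients`; unmatched rows get NULL for `visits`'s columns.
Matching on p.pid > v.pid.
- p row (pid=1): no match → kept, v columns NULL.
- p row (pid=9): matches 3 v row(s) → 3 output row(s).
- p row (pid=9): matches 3 v row(s) → 3 output row(s).
- p row (pid=3): matches 1 v row(s) → 1 output row(s).
- p row (pid=7): matches 1 v row(s) → 1 output row(s).
- p row (pid=9): matches 3 v row(s) → 3 output row(s).
- p row (pid=3): matches 1 v row(s) → 1 output row(s).
- p row (pid=5): matches 1 v row(s) → 1 output row(s).
- p row (pid=2): no match → kept, v columns NULL.

(1, NULL, Tom, NULL); (2, NULL, NULL, NULL); (3, 2, Alice, NULL); (3, 2, Ivan, NULL); (5, 2, Eve, NULL); (7, 2, NULL, NULL); (9, 2, Dave, NULL); (9, 2, Heidi, NULL); (9, 2, NULL, NULL); (9, 7, Dave, 105); (9, 7, Dave, 111); (9, 7, Heidi, 105); (9, 7, Heidi, 111); (9, 7, NULL, 105); (9, 7, NULL, 111)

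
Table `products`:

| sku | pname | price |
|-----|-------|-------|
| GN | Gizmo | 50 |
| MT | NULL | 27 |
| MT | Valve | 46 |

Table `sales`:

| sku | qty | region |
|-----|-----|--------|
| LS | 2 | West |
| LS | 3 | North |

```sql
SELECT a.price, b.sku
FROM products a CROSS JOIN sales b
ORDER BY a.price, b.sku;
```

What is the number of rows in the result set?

6

CROSS JOIN pairs every row of `products` with every row of `sales`: 3 × 2 = 6 rows.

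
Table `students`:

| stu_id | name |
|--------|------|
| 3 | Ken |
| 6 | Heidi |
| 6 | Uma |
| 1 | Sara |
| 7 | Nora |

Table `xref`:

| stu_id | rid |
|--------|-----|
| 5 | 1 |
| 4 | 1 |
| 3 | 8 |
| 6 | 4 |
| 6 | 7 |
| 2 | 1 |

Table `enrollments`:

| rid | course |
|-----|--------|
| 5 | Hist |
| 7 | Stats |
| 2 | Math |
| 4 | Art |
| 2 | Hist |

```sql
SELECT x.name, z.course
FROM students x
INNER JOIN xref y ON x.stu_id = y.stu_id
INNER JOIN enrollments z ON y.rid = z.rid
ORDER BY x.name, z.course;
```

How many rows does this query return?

Step 1 — x INNER JOIN y on stu_id → 5 row(s).
Then INNER JOIN `enrollments z` on rid: keep only rows whose y.rid appears in z.
Result: 4 row(s).

4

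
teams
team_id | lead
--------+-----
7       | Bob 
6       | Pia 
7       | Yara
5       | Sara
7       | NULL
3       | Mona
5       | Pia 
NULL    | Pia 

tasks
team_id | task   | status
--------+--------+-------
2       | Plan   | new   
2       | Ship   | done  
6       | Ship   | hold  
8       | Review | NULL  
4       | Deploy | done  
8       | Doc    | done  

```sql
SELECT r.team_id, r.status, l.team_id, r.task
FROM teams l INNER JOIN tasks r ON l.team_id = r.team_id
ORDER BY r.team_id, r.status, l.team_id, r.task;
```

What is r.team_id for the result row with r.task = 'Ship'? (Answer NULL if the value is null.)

6

INNER JOIN keeps only pairs where the ON condition holds.
Matching on l.team_id = r.team_id. A NULL in a compared column never satisfies the condition.
- l (team_id=7) has no partner → excluded.
- l (team_id=6) pairs with 1 row(s) of r.
- l (team_id=7) has no partner → excluded.
- l (team_id=5) has no partner → excluded.
- l (team_id=7) has no partner → excluded.
- l (team_id=3) has no partner → excluded.
- l (team_id=5) has no partner → excluded.
- l (team_id=NULL) has no partner → excluded.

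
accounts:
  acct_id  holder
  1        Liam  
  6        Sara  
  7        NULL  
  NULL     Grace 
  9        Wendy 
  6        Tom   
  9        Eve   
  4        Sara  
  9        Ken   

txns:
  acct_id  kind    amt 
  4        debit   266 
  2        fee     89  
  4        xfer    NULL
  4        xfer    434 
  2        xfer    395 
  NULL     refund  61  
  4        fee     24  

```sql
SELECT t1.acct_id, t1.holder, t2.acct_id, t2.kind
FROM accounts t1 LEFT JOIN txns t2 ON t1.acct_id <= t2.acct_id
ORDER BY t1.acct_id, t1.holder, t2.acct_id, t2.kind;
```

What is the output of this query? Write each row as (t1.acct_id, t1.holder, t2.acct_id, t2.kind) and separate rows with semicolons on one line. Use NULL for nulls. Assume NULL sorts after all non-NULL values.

LEFT JOIN keeps every row from `accounts`; unmatched rows get NULL for `txns`'s columns.
Matching on t1.acct_id <= t2.acct_id. A NULL in a compared column never satisfies the condition.
Matched pairs: 10; unmatched t1 rows kept: 7.

(1, Liam, 2, fee); (1, Liam, 2, xfer); (1, Liam, 4, debit); (1, Liam, 4, fee); (1, Liam, 4, xfer); (1, Liam, 4, xfer); (4, Sara, 4, debit); (4, Sara, 4, fee); (4, Sara, 4, xfer); (4, Sara, 4, xfer); (6, Sara, NULL, NULL); (6, Tom, NULL, NULL); (7, NULL, NULL, NULL); (9, Eve, NULL, NULL); (9, Ken, NULL, NULL); (9, Wendy, NULL, NULL); (NULL, Grace, NULL, NULL)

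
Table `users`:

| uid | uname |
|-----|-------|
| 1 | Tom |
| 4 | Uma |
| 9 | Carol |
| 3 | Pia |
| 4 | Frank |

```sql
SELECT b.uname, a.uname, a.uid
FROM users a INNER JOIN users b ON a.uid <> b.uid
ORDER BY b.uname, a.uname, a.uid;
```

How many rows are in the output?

18

INNER JOIN keeps only pairs where the ON condition holds.
Matching on a.uid <> b.uid.
- a (uid=1) pairs with 4 row(s) of b.
- a (uid=4) pairs with 3 row(s) of b.
- a (uid=9) pairs with 4 row(s) of b.
- a (uid=3) pairs with 4 row(s) of b.
- a (uid=4) pairs with 3 row(s) of b.
Total: 18 rows.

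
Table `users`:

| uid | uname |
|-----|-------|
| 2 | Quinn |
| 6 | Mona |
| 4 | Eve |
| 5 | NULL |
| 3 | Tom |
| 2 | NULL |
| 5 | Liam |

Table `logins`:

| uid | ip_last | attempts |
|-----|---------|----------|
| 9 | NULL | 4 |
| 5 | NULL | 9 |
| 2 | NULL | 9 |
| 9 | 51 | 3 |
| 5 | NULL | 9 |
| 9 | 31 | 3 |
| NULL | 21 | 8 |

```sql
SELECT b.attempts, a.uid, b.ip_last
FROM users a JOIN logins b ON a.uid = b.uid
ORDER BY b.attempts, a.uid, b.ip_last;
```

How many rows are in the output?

INNER JOIN keeps only pairs where the ON condition holds.
Matching on a.uid = b.uid. A NULL in a compared column never satisfies the condition.
Matched pairs: 6.
Total: 6 rows.

6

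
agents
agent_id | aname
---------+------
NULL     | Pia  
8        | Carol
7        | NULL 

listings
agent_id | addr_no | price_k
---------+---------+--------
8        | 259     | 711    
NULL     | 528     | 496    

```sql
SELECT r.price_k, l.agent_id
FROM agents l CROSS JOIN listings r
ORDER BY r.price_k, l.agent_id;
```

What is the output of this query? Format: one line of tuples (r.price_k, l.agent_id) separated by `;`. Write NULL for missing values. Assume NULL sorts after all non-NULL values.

CROSS JOIN pairs every row of `agents` with every row of `listings`: 3 × 2 = 6 rows.

(496, 7); (496, 8); (496, NULL); (711, 7); (711, 8); (711, NULL)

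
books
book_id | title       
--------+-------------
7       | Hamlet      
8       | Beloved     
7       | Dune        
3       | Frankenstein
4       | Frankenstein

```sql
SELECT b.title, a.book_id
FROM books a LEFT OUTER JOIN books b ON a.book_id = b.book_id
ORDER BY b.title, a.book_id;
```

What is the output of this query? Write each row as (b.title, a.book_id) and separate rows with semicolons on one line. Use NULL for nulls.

(Beloved, 8); (Dune, 7); (Dune, 7); (Frankenstein, 3); (Frankenstein, 4); (Hamlet, 7); (Hamlet, 7)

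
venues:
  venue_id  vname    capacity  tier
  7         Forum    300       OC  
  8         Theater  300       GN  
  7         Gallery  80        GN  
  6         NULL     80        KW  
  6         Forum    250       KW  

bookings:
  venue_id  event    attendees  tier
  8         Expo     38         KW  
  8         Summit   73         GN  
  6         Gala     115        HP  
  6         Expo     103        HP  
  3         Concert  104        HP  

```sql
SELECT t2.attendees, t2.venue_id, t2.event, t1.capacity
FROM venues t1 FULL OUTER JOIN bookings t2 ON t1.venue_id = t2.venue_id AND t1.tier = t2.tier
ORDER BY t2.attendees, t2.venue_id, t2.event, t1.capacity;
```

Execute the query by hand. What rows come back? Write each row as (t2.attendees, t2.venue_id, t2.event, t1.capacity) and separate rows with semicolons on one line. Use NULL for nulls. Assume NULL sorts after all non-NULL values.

(38, 8, Expo, NULL); (73, 8, Summit, 300); (103, 6, Expo, NULL); (104, 3, Concert, NULL); (115, 6, Gala, NULL); (NULL, NULL, NULL, 80); (NULL, NULL, NULL, 80); (NULL, NULL, NULL, 250); (NULL, NULL, NULL, 300)

FULL OUTER JOIN keeps every row from both sides; unmatched rows get NULL for the other side's columns.
Matching on t1.venue_id = t2.venue_id AND t1.tier = t2.tier.
Matched pairs: 1; unmatched t1 rows kept: 4; unmatched t2 rows kept: 4.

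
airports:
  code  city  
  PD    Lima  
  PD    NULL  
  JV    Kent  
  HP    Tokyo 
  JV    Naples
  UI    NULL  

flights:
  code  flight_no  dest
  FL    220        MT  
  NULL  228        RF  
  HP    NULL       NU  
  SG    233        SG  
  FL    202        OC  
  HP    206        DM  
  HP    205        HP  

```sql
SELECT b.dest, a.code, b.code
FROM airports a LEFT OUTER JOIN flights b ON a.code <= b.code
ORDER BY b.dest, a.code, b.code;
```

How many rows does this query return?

LEFT JOIN keeps every row from `airports`; unmatched rows get NULL for `flights`'s columns.
Matching on a.code <= b.code. A NULL in a compared column never satisfies the condition.
Matched pairs: 8; unmatched a rows kept: 1.
Total: 8 matched + 1 padded = 9 rows.

9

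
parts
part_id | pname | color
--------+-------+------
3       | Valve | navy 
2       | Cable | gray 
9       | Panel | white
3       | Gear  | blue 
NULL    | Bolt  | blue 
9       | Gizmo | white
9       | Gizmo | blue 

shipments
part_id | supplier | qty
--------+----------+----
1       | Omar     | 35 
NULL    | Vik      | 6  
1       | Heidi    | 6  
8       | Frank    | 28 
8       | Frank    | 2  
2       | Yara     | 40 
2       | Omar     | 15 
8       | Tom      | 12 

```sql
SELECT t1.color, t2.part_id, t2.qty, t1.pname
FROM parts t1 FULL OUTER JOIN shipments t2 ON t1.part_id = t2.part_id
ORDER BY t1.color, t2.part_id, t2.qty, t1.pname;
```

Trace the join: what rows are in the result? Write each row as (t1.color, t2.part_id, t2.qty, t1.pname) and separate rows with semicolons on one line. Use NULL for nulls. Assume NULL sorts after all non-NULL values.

FULL OUTER JOIN keeps every row from both sides; unmatched rows get NULL for the other side's columns.
Matching on t1.part_id = t2.part_id. A NULL in a compared column never satisfies the condition.
- t1[0] part_id=3 → no match; kept with NULLs on the t2 side.
- t1[1] part_id=2 → 2 match(es) in t2 → 2 row(s).
- t1[2] part_id=9 → no match; kept with NULLs on the t2 side.
- t1[3] part_id=3 → no match; kept with NULLs on the t2 side.
- t1[4] part_id=NULL → no match; kept with NULLs on the t2 side.
- t1[5] part_id=9 → no match; kept with NULLs on the t2 side.
- t1[6] part_id=9 → no match; kept with NULLs on the t2 side.
- plus 6 unmatched t2 row(s), each kept with NULL t1 columns.

(blue, NULL, NULL, Bolt); (blue, NULL, NULL, Gear); (blue, NULL, NULL, Gizmo); (gray, 2, 15, Cable); (gray, 2, 40, Cable); (navy, NULL, NULL, Valve); (white, NULL, NULL, Gizmo); (white, NULL, NULL, Panel); (NULL, 1, 6, NULL); (NULL, 1, 35, NULL); (NULL, 8, 2, NULL); (NULL, 8, 12, NULL); (NULL, 8, 28, NULL); (NULL, NULL, 6, NULL)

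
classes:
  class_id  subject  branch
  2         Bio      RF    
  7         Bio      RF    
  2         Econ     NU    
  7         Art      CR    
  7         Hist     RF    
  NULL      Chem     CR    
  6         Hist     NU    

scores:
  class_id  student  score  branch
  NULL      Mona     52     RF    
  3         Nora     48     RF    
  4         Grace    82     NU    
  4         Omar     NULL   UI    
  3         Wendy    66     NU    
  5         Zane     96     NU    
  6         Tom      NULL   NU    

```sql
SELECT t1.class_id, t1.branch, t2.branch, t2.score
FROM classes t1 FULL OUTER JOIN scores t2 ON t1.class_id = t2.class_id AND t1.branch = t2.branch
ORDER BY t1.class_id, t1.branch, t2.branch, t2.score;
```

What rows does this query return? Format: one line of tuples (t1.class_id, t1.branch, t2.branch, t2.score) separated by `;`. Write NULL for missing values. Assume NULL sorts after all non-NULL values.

FULL OUTER JOIN keeps every row from both sides; unmatched rows get NULL for the other side's columns.
Matching on t1.class_id = t2.class_id AND t1.branch = t2.branch. A NULL in a compared column never satisfies the condition.
- t1[0] class_id=2, branch=RF → no match; kept with NULLs on the t2 side.
- t1[1] class_id=7, branch=RF → no match; kept with NULLs on the t2 side.
- t1[2] class_id=2, branch=NU → no match; kept with NULLs on the t2 side.
- t1[3] class_id=7, branch=CR → no match; kept with NULLs on the t2 side.
- t1[4] class_id=7, branch=RF → no match; kept with NULLs on the t2 side.
- t1[5] class_id=NULL, branch=CR → no match; kept with NULLs on the t2 side.
- t1[6] class_id=6, branch=NU → 1 match(es) in t2 → 1 row(s).
- 6 row(s) from t2 found no t1 partner → padded with NULL.

(2, NU, NULL, NULL); (2, RF, NULL, NULL); (6, NU, NU, NULL); (7, CR, NULL, NULL); (7, RF, NULL, NULL); (7, RF, NULL, NULL); (NULL, CR, NULL, NULL); (NULL, NULL, NU, 66); (NULL, NULL, NU, 82); (NULL, NULL, NU, 96); (NULL, NULL, RF, 48); (NULL, NULL, RF, 52); (NULL, NULL, UI, NULL)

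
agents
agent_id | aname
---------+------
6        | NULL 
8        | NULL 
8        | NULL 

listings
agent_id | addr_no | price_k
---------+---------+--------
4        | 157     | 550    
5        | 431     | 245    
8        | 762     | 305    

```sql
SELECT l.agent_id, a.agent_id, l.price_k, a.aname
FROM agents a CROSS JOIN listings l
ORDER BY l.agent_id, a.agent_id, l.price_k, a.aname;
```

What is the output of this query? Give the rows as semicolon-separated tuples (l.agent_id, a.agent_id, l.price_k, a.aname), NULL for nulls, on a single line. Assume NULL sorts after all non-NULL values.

(4, 6, 550, NULL); (4, 8, 550, NULL); (4, 8, 550, NULL); (5, 6, 245, NULL); (5, 8, 245, NULL); (5, 8, 245, NULL); (8, 6, 305, NULL); (8, 8, 305, NULL); (8, 8, 305, NULL)

CROSS JOIN pairs every row of `agents` with every row of `listings`: 3 × 3 = 9 rows.
After projecting and ordering:
l.agent_id | a.agent_id | l.price_k | a.aname
4 | 6 | 550 | NULL
4 | 8 | 550 | NULL
4 | 8 | 550 | NULL
5 | 6 | 245 | NULL
5 | 8 | 245 | NULL
5 | 8 | 245 | NULL
8 | 6 | 305 | NULL
8 | 8 | 305 | NULL
8 | 8 | 305 | NULL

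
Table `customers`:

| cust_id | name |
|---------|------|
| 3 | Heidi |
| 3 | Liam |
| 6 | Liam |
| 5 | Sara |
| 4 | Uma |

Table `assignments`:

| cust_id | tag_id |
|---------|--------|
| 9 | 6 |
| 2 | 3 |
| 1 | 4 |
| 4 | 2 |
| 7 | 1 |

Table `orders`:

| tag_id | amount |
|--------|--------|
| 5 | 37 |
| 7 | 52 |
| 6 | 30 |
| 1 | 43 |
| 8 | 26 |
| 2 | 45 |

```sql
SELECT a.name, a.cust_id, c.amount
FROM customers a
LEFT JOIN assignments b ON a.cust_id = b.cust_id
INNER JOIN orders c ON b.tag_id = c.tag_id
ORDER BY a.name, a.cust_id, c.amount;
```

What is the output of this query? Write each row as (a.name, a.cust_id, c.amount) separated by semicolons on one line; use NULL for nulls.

(Uma, 4, 45)

Evaluate left to right. First `customers a LEFT JOIN assignments b` on cust_id: 5 row(s).
Then INNER JOIN `orders c` on tag_id: keep only rows whose b.tag_id appears in c.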